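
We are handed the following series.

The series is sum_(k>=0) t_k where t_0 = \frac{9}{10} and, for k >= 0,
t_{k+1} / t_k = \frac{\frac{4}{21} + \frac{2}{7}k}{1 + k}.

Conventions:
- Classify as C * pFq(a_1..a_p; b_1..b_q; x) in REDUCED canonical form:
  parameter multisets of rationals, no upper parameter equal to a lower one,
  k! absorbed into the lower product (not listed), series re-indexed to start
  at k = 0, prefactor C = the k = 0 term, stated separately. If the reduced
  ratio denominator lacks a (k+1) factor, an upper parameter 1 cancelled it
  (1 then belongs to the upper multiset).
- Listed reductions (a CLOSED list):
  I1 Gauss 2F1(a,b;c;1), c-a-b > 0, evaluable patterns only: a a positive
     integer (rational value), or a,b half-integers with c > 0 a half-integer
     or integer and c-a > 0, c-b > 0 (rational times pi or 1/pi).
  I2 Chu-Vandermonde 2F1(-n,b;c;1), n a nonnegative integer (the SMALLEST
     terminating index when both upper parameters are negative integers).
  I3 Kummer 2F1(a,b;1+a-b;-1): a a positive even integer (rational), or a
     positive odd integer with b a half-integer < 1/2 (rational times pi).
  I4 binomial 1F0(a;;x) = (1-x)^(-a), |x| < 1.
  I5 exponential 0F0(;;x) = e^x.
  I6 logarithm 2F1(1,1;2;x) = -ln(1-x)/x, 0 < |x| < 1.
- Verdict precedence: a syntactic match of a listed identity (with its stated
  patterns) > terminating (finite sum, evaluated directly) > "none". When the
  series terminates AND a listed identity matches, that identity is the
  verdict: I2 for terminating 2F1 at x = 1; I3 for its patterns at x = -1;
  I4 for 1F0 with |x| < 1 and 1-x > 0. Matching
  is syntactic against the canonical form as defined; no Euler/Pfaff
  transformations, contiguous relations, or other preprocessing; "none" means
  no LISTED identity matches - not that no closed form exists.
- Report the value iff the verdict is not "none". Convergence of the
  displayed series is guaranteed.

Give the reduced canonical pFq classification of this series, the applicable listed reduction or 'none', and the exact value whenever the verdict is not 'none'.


Classification (C = \frac{9}{10}): 1F0 with upper {\frac{2}{3}}, lower {-}, argument x = \frac{2}{7}. Verdict: the binomial series (I4) applies (the 1F0 binomial series: exponent -2/3, x = \frac{2}{7}). Its exact value is \frac{9}{10} \cdot \left(\frac{5}{7}\right)^{-\frac{2}{3}}.

Key step: with t_0 = \frac{9}{10}, factor the ratio over Q (C = 9/10): negated roots = parameters.
Step ratio: r(k) = \frac{2}{7} * (k+\frac{2}{3}) / [(k+1)] - rational in k, leading ratio \frac{2}{7}; with t_0 = \frac{9}{10}, classification follows.


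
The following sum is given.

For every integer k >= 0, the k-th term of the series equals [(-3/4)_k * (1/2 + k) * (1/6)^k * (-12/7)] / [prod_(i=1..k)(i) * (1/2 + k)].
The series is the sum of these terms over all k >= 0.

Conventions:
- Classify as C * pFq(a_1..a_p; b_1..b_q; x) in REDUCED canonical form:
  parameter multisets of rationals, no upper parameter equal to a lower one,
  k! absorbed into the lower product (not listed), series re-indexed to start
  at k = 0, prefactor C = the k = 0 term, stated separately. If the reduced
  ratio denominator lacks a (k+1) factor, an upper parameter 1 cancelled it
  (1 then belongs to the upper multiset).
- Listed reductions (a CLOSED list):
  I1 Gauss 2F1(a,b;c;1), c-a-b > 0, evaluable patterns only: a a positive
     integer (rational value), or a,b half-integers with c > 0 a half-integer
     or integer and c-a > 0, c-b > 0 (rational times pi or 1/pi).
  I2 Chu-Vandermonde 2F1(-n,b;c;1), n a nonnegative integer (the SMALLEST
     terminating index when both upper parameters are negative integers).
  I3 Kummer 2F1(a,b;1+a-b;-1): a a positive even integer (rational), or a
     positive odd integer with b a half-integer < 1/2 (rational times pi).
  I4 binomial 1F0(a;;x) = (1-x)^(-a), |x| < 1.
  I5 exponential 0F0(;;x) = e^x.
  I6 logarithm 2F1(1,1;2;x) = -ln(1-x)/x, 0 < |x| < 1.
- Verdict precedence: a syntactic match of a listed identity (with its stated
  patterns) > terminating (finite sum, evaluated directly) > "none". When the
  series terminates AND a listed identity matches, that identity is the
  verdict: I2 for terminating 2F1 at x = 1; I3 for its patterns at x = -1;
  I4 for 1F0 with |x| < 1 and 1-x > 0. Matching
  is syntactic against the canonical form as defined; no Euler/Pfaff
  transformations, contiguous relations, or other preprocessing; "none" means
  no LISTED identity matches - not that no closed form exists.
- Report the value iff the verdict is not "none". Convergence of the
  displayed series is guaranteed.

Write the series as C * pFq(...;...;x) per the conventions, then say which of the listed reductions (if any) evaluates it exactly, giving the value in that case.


The tell: from the first term -12/7: the product of the first k integers (C = -12/7) is k!.
Consecutive-term ratio: r(k) = (1/6) * (k-3/4) / [(k+1)] - rational in k, leading ratio (1/6); with t_0 = -12/7, classification follows.

Classification (C = -12/7): 1F0 with upper {-3/4}, lower {-}, argument x = 1/6. Verdict: this is the binomial series (I4) (the 1F0 binomial series: exponent 3/4, x = 1/6). Value: (-12/7) * (5/6)^(3/4).


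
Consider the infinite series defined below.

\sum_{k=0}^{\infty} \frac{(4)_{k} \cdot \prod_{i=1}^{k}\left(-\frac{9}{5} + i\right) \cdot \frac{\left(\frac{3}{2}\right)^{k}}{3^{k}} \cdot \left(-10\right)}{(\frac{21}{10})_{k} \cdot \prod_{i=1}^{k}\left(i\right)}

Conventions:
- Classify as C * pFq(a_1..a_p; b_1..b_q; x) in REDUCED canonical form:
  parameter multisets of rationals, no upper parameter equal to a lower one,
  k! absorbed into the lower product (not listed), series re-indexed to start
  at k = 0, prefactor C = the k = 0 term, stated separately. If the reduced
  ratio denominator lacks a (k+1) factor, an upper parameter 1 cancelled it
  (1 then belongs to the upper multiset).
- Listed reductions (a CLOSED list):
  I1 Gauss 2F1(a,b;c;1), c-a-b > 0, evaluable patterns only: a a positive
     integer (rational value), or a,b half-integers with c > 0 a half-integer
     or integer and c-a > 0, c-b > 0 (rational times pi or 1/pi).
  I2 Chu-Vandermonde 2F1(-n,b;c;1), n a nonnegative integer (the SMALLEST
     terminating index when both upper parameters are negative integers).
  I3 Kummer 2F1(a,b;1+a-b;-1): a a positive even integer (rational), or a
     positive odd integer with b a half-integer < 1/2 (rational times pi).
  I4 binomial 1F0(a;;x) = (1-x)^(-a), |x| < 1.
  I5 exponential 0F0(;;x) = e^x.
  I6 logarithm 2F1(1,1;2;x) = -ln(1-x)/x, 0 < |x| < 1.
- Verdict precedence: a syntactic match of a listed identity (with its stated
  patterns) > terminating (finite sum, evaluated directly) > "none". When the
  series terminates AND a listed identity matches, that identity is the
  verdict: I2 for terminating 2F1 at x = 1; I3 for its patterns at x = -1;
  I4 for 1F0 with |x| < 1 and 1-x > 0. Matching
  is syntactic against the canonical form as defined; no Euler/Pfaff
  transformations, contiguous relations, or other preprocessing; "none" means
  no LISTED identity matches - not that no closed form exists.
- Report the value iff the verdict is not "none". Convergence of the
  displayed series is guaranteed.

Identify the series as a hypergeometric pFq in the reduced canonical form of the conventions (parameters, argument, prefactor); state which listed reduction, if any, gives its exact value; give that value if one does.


Classification (C = -10): 2F1 with upper {-\frac{4}{5}, 4}, lower {\frac{21}{10}}, argument x = \frac{1}{2}. Verdict: none (x = \frac{1}{2}): each listed identity misses the multisets {-\frac{4}{5}, 4} ; {\frac{21}{10}}.

Key observation: with t_0 = -10, the running product (C = -10, x = 1/2) telescopes to a rising factorial.
Adjacent-term ratio: r(k) = \frac{1}{2} * (k-\frac{4}{5}) (k+4) / [(k+\frac{21}{10}) (k+1)] ; factor over Q: parameters, x = \frac{1}{2}, and C = -10.


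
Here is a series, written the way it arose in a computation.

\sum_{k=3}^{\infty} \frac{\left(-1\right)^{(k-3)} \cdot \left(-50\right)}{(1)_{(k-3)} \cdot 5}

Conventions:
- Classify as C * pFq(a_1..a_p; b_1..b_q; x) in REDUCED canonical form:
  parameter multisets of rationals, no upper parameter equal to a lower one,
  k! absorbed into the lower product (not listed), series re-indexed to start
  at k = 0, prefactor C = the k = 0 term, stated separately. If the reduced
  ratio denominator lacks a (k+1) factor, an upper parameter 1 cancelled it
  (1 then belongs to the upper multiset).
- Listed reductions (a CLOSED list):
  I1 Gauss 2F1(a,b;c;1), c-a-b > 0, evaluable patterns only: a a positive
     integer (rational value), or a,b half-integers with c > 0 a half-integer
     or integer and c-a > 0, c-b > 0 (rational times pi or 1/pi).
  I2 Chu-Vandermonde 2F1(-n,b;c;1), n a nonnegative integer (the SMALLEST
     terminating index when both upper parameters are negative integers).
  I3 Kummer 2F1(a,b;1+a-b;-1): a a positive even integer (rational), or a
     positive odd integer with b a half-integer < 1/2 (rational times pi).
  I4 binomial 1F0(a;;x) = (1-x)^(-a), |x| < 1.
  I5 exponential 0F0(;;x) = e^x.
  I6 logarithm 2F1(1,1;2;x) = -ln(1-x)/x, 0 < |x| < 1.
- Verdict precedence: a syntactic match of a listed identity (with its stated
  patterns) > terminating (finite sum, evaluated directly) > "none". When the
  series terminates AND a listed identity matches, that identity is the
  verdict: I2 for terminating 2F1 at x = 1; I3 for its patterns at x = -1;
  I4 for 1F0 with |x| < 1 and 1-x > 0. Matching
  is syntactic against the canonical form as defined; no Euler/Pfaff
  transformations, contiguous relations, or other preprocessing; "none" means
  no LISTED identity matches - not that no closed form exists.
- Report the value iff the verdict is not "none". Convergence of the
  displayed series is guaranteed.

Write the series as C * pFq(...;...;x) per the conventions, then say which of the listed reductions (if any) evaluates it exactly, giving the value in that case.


At argument -1: a 0F0 with upper {-}, lower {-}, scaled by C = -10. Verdict: exponential (I5) applies (the 0F0 exponential series at x = -1). Exact value: \left(-10\right) \cdot e^{-1}.

Key observation: from the first term -10: (1)_k (prefactor -10) is k! itself.
Ratio: r(k) = -1 * 1 / [(k+1)] - rational in k. x = -1; t_0 = -10; negate the roots.


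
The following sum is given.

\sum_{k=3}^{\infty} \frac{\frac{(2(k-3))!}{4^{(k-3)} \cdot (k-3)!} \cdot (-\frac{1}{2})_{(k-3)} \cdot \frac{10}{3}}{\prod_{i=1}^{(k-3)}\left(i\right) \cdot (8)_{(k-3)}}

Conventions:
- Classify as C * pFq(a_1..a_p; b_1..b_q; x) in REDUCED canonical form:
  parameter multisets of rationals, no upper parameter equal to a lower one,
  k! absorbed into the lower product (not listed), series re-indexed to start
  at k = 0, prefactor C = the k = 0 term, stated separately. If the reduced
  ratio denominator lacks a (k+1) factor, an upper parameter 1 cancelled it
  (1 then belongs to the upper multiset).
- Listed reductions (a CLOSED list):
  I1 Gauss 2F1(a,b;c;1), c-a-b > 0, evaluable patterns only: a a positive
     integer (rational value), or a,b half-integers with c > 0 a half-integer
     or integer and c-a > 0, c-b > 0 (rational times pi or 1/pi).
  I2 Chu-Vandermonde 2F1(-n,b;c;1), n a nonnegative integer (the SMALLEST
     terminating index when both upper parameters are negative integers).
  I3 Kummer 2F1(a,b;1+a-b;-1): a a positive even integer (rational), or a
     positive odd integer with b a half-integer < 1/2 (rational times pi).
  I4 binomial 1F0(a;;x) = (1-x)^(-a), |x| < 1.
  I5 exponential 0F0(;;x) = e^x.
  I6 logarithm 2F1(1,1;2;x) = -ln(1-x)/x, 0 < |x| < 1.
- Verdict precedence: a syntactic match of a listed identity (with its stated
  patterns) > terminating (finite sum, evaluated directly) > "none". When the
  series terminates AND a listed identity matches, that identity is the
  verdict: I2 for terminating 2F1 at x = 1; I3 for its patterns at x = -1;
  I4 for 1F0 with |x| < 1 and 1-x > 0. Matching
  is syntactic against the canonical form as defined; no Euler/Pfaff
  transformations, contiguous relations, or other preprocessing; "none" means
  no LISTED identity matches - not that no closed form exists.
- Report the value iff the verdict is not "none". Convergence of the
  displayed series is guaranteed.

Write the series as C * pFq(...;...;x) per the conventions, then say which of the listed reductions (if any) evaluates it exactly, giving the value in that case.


Reduced: x = 1, 2F1, upper = {-\frac{1}{2}, \frac{1}{2}}, lower = {8}, C = \frac{10}{3}. Verdict at x = 1: Gauss (I1, half-integer pattern) matches (x = 1; upper {-\frac{1}{2}, \frac{1}{2}} half-integers, c = 8 in the evaluable pattern). Its exact value is \frac{16777216}{1656369} / \pi.

First insight: t_0 being \frac{10}{3}, the (2k)!/(4^k k!) block (C = 10/3) is the Pochhammer (1/2)_k.
Step ratio: r(k) = 1 * (k-\frac{1}{2}) (k+\frac{1}{2}) / [(k+8) (k+1)] - rational; roots negated = parameters, x = 1, C = \frac{10}{3}.


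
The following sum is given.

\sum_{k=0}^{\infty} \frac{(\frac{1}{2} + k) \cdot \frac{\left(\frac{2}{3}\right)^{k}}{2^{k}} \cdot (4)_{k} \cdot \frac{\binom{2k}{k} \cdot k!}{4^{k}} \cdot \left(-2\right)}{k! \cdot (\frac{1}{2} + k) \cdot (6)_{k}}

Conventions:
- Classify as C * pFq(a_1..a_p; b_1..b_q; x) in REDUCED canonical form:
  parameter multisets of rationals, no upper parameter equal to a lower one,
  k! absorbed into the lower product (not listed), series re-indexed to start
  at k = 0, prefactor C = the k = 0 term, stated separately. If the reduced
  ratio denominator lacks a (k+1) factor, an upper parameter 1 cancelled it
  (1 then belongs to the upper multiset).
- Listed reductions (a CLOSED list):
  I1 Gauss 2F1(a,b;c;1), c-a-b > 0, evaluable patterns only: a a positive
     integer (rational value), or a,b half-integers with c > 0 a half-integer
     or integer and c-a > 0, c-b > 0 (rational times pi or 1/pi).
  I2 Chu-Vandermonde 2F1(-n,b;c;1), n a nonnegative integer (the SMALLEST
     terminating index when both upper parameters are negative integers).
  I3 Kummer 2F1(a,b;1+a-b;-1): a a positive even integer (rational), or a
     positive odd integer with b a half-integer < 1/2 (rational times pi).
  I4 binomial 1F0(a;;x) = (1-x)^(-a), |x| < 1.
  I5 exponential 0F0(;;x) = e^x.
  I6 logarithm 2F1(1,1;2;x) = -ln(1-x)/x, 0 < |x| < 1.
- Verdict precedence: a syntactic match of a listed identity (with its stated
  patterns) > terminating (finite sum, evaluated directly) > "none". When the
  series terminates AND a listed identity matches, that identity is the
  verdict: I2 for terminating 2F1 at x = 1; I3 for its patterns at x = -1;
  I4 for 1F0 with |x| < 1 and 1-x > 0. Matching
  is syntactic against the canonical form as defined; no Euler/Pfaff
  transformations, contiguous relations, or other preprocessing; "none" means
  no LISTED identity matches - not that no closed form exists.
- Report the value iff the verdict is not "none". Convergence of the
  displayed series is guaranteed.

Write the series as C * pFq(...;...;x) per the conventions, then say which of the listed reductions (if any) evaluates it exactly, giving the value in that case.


With C = -2: the canonical form is 2F1(\frac{1}{2}, 4; 6; \frac{1}{3}). Verdict: none - at argument \frac{1}{3} the multisets {\frac{1}{2}, 4} ; {6} match no listed identity.

Key observation: from the first term -2: the two k-th powers (C = -2, x = 1/3) combine into one argument.
Step ratio: r(k) = \frac{1}{3} * (k+\frac{1}{2}) (k+4) / [(k+6) (k+1)] - rational in k. x = \frac{1}{3}; t_0 = -2; negate the roots.


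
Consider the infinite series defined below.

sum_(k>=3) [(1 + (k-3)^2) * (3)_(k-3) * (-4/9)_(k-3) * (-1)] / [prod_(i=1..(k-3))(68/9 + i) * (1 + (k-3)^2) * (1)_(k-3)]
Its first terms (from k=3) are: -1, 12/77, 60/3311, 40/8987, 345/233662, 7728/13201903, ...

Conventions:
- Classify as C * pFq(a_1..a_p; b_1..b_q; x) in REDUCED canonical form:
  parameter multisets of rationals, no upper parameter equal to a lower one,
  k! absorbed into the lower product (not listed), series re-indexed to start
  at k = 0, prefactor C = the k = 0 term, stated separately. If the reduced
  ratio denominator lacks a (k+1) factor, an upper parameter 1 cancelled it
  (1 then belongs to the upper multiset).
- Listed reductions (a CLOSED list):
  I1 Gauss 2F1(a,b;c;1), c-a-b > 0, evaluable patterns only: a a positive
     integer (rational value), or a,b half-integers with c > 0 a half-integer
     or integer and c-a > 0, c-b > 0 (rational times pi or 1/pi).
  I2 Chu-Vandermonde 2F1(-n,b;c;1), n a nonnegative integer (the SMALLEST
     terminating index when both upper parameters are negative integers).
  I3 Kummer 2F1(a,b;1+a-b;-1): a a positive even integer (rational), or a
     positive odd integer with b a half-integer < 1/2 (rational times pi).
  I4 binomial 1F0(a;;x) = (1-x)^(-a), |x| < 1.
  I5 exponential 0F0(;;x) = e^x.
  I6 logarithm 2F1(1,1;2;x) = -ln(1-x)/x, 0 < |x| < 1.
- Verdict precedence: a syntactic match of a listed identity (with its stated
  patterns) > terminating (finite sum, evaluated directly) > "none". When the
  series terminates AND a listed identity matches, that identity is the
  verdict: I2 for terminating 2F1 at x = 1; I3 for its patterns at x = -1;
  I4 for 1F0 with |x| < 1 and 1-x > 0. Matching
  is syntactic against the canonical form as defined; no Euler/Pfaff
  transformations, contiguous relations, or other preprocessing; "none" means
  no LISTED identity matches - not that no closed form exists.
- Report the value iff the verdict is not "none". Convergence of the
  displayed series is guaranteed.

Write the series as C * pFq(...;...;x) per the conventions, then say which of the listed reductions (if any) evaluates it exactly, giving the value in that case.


Classification (C = -1): 2F1 with upper {-4/9, 3}, lower {77/9}, argument x = 1. Verdict: this is Gauss's theorem (I1) (x = 1: the Gamma ratio telescopes since c-a-b = 6 > 0 and a = 3 in Z>0). Its exact value is -25075/30618.

Key observation: x = 1 and (1)_k (prefactor -1) is k! itself.
Step ratio: r(k) = 1 * (k-4/9) (k+3) / [(k+77/9) (k+1)] - rational in k, leading ratio 1; with t_0 = -1, classification follows.


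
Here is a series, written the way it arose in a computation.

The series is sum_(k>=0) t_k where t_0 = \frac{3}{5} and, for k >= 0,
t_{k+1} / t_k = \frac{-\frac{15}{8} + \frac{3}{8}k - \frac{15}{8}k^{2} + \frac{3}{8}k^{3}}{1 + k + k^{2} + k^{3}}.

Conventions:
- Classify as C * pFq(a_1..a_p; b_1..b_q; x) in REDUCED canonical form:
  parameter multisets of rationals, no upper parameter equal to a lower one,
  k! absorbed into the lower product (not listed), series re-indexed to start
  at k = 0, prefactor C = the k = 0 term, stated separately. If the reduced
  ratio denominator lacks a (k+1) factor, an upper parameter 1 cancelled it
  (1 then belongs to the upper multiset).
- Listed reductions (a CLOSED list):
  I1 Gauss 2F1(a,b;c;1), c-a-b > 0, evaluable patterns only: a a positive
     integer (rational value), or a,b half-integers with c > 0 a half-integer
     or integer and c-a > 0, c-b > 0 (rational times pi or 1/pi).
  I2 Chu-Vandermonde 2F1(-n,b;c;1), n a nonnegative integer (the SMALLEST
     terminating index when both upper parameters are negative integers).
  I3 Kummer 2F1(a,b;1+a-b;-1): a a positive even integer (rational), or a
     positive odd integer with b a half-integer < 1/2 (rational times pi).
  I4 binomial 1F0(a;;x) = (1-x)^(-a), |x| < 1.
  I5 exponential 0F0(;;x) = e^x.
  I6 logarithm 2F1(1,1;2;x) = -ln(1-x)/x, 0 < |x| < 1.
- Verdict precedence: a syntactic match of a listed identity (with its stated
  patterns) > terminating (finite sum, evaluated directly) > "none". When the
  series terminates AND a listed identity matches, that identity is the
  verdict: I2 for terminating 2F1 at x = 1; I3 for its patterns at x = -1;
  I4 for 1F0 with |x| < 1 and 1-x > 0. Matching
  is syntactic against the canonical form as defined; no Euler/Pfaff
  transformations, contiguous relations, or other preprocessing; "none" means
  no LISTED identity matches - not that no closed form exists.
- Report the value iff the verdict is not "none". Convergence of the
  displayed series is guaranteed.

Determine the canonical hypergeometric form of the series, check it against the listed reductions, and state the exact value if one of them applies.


At argument \frac{3}{8}: a 1F0 with upper {-5}, lower {-}, scaled by C = \frac{3}{5}. Verdict: binomial (I4) applies (the 1F0 binomial series: exponent 5, x = \frac{3}{8}). Its exact value is \frac{1875}{32768}.

The tell: x = \frac{3}{8} and the ratio is unreduced: k^2 + 1 divides both sides (C = 3/5, x = 3/8).
Ratio: r(k) = \frac{3}{8} * (k-5) / [(k+1)] - poly over poly, x = \frac{3}{8} from leading terms; C = \frac{3}{5} at k = 0.


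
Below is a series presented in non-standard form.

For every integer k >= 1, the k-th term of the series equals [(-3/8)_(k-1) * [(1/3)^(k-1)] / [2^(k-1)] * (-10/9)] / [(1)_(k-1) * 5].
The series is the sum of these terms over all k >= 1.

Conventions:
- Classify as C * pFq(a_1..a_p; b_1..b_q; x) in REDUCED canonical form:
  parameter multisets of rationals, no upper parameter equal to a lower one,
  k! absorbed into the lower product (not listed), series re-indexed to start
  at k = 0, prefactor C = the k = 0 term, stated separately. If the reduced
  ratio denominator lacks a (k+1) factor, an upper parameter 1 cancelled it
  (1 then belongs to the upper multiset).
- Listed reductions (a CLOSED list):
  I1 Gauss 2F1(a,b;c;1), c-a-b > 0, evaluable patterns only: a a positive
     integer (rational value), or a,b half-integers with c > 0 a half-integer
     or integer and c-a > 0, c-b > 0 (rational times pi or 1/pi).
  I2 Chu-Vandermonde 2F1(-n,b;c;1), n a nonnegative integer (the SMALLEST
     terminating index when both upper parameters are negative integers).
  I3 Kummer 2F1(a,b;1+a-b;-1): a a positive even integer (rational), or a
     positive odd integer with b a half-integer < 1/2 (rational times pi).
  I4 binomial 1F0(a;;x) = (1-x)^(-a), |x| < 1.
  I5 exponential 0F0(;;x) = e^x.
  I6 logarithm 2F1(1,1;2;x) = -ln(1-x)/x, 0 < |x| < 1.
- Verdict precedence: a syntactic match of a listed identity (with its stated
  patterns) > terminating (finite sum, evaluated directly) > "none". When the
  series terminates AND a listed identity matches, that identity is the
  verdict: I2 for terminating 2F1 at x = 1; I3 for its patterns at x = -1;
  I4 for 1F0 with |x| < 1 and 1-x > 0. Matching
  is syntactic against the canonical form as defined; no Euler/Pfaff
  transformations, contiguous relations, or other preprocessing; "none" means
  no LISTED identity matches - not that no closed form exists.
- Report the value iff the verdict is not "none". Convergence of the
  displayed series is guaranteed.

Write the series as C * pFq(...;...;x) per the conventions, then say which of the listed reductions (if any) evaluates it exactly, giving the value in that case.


The tell: t_0 = -2/9 here, and (1)_k (C = -2/9, x = 1/6) is k! itself.
Ratio: r(k) = (1/6) * (k-3/8) / [(k+1)] - poly over poly, x = (1/6) from leading terms; C = -2/9 at k = 0.

x = 1/6 here; the reduced form reads 1F0, upper {-3/8}, lower {-}, C = -2/9. Verdict: this is the I4 binomial reduction (the 1F0 binomial series: exponent 3/8, x = 1/6). Sum: (-2/9) * (5/6)^(3/8).


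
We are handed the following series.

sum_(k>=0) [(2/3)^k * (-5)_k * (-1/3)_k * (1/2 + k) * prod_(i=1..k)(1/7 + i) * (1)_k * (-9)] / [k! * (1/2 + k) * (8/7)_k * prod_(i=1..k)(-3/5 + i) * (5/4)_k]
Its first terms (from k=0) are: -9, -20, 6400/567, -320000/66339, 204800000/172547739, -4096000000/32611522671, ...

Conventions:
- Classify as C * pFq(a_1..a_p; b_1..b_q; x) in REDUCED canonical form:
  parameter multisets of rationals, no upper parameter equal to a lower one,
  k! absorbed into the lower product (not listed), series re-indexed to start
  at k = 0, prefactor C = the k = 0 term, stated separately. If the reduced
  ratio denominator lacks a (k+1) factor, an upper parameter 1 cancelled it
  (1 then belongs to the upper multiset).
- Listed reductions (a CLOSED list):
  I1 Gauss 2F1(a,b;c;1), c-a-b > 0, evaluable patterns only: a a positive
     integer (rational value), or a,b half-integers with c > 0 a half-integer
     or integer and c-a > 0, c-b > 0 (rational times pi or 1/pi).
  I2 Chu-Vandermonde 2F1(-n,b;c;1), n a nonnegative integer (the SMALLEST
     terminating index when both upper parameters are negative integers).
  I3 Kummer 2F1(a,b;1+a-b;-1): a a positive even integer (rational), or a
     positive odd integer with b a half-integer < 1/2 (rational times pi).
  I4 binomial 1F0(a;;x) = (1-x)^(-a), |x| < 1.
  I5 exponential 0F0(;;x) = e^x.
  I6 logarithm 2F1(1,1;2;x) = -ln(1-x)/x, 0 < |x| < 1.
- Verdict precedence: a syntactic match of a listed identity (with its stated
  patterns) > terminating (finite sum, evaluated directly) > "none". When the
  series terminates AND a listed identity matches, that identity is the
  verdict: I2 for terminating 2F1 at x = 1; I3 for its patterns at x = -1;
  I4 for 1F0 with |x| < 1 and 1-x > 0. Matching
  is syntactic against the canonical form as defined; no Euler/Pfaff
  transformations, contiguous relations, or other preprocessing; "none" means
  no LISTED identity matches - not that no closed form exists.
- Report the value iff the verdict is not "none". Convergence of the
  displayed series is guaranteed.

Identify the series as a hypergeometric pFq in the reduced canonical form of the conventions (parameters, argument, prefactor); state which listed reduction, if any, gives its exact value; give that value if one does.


Key step: x = (2/3) and the parameter 8/7 appears in both the upper and lower lists and cancels (alongside the other common factor).
Step ratio: r(k) = (2/3) * (k-5) (k-1/3) (k+1) / [(k+2/5) (k+5/4) (k+1)] - rational in k. x = (2/3); t_0 = -9; negate the roots.

Classification (C = -9): 3F2 with upper {-5, -1/3, 1}, lower {2/5, 5/4}, argument x = 2/3. Verdict: terminating - no listed pattern fits, but -5 in the upper list cuts the series at k = 5; direct evaluation. Hence: -700329594259/32611522671.


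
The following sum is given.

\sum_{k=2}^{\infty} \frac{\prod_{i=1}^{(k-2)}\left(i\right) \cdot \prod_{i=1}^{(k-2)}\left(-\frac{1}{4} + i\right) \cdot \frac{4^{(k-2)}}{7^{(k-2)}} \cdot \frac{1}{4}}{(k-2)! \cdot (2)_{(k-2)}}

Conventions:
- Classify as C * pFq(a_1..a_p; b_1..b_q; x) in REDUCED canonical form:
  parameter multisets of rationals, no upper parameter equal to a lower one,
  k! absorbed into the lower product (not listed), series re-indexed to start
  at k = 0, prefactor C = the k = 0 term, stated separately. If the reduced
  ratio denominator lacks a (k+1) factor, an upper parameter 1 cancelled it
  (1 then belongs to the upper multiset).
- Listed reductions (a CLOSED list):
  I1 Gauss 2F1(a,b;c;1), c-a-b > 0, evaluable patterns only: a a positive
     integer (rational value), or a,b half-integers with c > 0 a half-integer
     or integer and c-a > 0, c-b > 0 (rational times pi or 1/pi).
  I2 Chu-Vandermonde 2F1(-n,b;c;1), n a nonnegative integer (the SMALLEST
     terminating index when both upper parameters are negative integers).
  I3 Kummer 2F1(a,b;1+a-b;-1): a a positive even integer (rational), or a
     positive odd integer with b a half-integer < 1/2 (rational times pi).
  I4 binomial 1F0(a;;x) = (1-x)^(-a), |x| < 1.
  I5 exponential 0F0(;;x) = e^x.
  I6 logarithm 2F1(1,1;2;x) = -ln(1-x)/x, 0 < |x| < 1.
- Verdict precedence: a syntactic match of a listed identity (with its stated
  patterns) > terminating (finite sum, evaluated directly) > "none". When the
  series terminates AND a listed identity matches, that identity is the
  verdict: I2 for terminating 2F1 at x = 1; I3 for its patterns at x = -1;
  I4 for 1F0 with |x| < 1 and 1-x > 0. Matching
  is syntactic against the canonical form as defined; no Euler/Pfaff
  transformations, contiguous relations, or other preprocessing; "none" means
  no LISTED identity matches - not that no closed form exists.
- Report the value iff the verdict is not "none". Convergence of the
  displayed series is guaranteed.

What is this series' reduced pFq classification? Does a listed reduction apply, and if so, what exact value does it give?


Key observation: t_0 being \frac{1}{4}, the running product (prefactor 1/4) telescopes to a rising factorial.
Term ratio: r(k) = \frac{4}{7} * (k+\frac{3}{4}) (k+1) / [(k+2) (k+1)] - rational in k, leading ratio \frac{4}{7}; with t_0 = \frac{1}{4}, classification follows.

Prefactor \frac{1}{4}, argument \frac{4}{7}: 2F1 with upper {\frac{3}{4}, 1} over lower {2}. Verdict: none here - no I1-I6 shape fits x = \frac{4}{7} with lower {2}.


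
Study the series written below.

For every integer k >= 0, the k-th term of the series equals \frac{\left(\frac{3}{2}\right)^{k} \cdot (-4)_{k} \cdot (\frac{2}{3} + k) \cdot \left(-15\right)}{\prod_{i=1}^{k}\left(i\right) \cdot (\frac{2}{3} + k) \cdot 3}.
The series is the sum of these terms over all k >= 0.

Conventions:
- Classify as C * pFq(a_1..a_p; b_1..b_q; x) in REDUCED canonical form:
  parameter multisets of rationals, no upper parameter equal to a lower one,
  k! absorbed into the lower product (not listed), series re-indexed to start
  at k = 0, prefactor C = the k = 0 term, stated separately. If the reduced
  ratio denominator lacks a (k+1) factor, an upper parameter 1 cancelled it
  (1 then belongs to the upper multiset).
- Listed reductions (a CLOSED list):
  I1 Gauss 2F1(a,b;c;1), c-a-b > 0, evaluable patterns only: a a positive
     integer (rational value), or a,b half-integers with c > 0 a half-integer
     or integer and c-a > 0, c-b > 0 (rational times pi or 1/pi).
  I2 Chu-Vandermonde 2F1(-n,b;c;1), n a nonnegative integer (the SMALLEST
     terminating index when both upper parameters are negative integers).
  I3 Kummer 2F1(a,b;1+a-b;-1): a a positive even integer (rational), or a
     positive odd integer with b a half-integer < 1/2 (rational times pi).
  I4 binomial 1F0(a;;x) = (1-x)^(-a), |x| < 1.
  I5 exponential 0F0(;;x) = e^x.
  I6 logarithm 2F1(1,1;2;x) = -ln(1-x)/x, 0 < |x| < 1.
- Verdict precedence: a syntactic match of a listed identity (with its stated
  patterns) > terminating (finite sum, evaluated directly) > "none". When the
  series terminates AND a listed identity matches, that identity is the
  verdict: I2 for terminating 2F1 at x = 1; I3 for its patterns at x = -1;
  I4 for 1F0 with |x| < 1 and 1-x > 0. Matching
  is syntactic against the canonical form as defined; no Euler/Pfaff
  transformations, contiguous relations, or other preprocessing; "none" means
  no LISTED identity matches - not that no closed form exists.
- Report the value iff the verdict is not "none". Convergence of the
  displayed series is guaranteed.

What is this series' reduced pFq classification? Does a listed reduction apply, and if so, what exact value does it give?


This is -5 * 1F0(-4; -; \frac{3}{2}) in reduced canonical form. Verdict: terminating - the sum ends at index 4 because -4 is a negative integer; exact evaluation follows. Hence: -\frac{5}{16}.

Structural cue: t_0 being -5, the constant factors (C = -5) combine into one prefactor.
Term ratio: r(k) = \frac{3}{2} * (k-4) / [(k+1)] - poly over poly, x = \frac{3}{2} from leading terms; C = -5 at k = 0.


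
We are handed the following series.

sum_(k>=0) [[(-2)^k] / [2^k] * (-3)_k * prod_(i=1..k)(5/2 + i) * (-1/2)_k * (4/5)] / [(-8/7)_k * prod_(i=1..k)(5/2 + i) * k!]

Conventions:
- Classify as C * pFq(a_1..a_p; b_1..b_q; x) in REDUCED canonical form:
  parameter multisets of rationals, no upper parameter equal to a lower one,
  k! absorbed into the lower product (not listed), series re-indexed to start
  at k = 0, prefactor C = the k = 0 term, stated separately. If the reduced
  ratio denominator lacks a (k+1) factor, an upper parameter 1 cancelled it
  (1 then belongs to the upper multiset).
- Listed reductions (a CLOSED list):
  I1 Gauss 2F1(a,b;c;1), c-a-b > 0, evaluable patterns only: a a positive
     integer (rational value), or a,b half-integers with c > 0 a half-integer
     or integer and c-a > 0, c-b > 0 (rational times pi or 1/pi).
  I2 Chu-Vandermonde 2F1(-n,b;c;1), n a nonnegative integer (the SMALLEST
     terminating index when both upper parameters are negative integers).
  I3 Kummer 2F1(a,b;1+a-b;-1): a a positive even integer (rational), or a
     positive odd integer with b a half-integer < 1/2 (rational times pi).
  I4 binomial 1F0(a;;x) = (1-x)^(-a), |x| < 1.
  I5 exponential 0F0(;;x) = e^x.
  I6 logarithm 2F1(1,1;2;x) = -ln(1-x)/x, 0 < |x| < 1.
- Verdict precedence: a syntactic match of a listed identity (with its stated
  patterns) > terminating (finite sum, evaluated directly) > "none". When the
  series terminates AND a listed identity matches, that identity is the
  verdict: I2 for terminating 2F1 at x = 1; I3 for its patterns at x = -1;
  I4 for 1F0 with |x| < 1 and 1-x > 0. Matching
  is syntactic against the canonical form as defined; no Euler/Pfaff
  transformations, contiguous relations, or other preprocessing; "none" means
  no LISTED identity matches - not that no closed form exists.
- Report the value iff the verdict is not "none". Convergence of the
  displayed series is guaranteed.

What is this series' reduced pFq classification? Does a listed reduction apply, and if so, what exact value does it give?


Key step: t_0 = 4/5 here, and the lower running product (C = 4/5) is a rising factorial.
Term ratio: r(k) = (-1) * (k-3) (k-1/2) / [(k-8/7) (k+1)] - rational in k, leading ratio (-1); with t_0 = 4/5, classification follows.

This is 4/5 * 2F1(-3, -1/2; -8/7; -1) in reduced canonical form. Verdict: terminating. (-3)_k vanishes past k = 3, leaving a 4-term sum, computed directly. Exact value: -127/32.


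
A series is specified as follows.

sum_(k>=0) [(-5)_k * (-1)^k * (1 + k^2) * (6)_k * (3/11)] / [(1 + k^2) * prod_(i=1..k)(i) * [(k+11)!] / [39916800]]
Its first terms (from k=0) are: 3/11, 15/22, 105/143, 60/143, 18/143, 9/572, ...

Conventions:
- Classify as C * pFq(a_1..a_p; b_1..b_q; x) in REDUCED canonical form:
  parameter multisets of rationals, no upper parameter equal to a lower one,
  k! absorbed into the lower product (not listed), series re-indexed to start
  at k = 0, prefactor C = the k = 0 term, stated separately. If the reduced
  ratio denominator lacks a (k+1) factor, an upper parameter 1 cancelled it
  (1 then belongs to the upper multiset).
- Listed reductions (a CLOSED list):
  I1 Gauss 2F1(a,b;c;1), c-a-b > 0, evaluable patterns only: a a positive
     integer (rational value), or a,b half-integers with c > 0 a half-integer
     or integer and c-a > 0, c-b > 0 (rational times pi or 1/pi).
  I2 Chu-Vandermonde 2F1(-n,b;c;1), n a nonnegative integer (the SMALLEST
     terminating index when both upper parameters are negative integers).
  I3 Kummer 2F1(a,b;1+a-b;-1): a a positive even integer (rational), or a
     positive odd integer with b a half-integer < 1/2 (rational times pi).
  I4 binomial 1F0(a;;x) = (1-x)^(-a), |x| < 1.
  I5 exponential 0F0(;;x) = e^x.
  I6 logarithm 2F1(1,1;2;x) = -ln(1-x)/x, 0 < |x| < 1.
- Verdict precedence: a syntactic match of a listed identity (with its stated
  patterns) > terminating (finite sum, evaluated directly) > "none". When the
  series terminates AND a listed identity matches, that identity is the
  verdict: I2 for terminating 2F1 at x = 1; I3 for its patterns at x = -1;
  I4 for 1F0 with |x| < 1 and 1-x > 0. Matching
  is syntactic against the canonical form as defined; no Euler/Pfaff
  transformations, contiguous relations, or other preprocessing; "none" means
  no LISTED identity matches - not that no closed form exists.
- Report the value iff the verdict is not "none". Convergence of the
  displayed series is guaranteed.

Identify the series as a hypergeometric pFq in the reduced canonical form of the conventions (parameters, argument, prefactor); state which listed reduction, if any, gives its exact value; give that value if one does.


With C = 3/11: the canonical form is 2F1(-5, 6; 12; -1). Verdict at x = -1: the Kummer evaluation I3 matches (x = -1; c = 12 equals 1+a-b for upper {-5, 6}: listed pattern). Hence: 9/4.

Structural cue: from the first term 3/11: the denominator's factorial ratio (prefactor 3/11) is a lower Pochhammer.
Step ratio: r(k) = (-1) * (k-5) (k+6) / [(k+12) (k+1)] - rational; roots negated = parameters, x = (-1), C = 3/11.


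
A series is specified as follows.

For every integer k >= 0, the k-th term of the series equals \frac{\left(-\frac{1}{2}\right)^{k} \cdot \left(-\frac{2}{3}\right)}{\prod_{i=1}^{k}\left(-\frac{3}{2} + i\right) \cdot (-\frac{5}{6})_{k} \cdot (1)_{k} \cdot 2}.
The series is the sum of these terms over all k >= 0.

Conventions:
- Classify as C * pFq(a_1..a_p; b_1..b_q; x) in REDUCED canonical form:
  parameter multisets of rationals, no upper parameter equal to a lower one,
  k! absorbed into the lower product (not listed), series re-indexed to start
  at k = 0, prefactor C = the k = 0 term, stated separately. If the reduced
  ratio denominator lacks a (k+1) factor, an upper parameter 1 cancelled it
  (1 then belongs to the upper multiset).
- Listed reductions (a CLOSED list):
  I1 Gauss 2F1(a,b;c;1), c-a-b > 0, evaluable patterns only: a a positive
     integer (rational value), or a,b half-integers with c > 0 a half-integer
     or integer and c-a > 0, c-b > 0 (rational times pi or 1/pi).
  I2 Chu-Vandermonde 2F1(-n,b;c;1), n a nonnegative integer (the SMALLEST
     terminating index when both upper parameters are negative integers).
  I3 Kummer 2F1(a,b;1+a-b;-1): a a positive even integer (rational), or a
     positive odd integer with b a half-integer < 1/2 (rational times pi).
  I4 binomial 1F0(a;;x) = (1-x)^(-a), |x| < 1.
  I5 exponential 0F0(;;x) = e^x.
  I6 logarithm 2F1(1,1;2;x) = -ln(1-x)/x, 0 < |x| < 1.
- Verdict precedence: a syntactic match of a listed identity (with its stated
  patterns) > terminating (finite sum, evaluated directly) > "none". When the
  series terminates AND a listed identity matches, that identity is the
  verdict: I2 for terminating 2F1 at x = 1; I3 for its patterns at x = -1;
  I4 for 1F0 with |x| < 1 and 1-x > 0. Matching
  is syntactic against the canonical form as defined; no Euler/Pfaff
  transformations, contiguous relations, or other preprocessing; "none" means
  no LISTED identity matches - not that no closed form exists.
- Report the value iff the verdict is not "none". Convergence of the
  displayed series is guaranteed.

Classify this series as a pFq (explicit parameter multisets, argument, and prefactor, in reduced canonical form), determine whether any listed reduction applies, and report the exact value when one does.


Classification (C = -\frac{1}{3}): 0F2 with upper {-}, lower {-\frac{5}{6}, -\frac{1}{2}}, argument x = -\frac{1}{2}. Verdict: none. Every listed pattern misses the 0F2 form at -\frac{1}{2}, upper {-}.

Key step: t_0 being -\frac{1}{3}, the constant factors (C = -1/3) combine into one prefactor.
Adjacent-term ratio: r(k) = -\frac{1}{2} * 1 / [(k-\frac{5}{6}) (k-\frac{1}{2}) (k+1)] ; factor over Q: parameters, x = -\frac{1}{2}, and C = -\frac{1}{3}.


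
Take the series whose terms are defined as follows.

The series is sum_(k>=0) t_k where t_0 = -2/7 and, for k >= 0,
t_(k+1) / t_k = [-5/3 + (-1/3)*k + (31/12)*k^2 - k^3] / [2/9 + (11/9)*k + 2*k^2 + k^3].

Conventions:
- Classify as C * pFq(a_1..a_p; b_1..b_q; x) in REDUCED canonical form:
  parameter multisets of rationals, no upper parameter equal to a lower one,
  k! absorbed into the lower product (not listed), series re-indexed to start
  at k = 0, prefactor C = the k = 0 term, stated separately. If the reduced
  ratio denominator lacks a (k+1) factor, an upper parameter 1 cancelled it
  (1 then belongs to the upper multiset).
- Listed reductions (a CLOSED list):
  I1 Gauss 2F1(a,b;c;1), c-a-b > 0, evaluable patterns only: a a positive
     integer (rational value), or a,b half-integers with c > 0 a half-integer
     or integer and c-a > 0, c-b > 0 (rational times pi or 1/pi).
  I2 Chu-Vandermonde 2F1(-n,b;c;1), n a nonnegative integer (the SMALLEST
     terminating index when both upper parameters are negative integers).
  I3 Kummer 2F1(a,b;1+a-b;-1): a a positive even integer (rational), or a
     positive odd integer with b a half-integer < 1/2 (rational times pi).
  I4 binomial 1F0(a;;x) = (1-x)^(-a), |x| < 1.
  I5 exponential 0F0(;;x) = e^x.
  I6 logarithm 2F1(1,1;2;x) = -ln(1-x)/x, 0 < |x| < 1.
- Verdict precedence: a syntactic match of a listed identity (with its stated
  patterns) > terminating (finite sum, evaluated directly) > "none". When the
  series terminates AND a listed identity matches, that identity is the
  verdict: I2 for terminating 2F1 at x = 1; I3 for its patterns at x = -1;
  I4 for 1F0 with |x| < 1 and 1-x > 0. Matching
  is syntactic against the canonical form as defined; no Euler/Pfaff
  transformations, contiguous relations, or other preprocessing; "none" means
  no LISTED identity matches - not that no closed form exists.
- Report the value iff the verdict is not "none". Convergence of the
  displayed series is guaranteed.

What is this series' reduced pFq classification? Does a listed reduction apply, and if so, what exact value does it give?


The tell: t_0 being -2/7, the ratio is unreduced: k + 2/3 divides both sides (C = -2/7).
Adjacent-term ratio: r(k) = (-1) * (k-2) (k-5/4) / [(k+1/3) (k+1)] - rational in k, leading ratio (-1); with t_0 = -2/7, classification follows.

Prefactor -2/7, argument -1: 2F1 with upper {-2, -5/4} over lower {1/3}. Verdict: terminating at k = 2: the factor (-2)_k kills every later term; summing the 3 survivors is exact. Its exact value is 53/32.
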